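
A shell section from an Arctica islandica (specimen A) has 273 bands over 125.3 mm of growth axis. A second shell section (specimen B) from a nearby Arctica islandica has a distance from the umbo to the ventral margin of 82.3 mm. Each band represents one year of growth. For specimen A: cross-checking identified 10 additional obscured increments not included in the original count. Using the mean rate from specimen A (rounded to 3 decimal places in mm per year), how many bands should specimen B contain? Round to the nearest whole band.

Specimen A: true band count = 273 + 10 = 283.
A: Mean rate = 125.3 mm / 283 years ≈ 0.443 mm per year.
For B, 82.3 / 0.443 = 185.78 years ≈ 186 bands.

186 bands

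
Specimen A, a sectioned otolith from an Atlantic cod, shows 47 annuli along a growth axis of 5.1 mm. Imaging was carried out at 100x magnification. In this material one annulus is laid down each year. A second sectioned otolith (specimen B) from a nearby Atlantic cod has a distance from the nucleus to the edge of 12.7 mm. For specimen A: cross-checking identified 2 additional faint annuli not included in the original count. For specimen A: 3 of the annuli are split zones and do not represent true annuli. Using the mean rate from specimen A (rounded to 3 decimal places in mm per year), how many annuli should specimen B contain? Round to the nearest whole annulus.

114 annuli

Specimen A: adjusted count: 47 − 3 + 2 = 46 annuli.
A: 5.1 mm over 46 years gives 5.1 / 46 ≈ 0.111 mm per year.
B spans 12.7 / 0.111 = 114.41 years ≈ 114 annuli.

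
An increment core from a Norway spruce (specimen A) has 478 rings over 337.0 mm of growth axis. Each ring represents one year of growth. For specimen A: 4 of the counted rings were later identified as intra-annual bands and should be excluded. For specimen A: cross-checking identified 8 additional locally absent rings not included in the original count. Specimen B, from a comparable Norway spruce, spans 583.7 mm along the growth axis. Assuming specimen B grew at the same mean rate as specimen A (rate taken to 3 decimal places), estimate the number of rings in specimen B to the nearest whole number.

835 rings

Specimen A: true ring count = 478 − 4 + 8 = 482.
A: Extension rate ≈ 337.0 / 482 = 0.699 mm per year.
B spans 583.7 / 0.699 = 835.05 years ≈ 835 rings.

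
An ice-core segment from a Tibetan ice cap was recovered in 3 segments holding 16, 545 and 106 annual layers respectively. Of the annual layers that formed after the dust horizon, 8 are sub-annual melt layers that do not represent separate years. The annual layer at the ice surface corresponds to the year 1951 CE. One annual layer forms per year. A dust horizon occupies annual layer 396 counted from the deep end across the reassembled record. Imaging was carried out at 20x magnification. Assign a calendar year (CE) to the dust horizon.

Total annual layers = 16 + 545 + 106 = 667.
The dust horizon sits at annual layer 396 from the deep end, so 667 − 396 = 271 annual layers formed after it.
271 − 8 false = 263 true annual layers after the dust horizon.
Counting back 263 years from 1951 CE places the dust horizon in 1951 − 263 = 1688 CE.

1688 CE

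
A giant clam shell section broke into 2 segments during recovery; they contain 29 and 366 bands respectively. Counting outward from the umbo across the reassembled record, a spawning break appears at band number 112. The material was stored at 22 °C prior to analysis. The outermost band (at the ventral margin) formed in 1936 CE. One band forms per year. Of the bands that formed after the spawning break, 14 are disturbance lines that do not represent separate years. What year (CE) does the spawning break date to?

1667 CE

Total bands = 29 + 366 = 395.
Between band 112 and the ventral margin there are 395 − 112 = 283 bands.
Excluding 14 false bands: 283 − 14 = 269.
Counting back 269 years from 1936 CE places the spawning break in 1936 − 269 = 1667 CE.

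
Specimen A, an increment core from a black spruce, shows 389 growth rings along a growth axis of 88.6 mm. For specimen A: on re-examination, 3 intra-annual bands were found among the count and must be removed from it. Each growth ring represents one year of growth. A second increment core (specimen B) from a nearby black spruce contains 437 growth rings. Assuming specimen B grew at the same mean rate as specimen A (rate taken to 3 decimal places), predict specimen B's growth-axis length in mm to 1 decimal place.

Specimen A: true growth ring count = 389 − 3 = 386.
A: Mean rate = 88.6 mm / 386 years ≈ 0.230 mm/yr.
Length of B = 0.230 × 437 = 100.5 mm.

100.5 mm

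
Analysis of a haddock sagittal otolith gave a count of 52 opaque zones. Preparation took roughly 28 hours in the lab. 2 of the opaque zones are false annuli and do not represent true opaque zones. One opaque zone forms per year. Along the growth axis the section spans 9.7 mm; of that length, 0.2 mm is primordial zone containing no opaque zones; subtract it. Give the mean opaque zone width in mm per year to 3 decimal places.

0.190 mm per year

True opaque zone count = 52 − 2 = 50.
Removing the 0.2 mm offcut leaves 9.7 − 0.2 = 9.5 mm.
Mean rate = 9.5 mm / 50 years ≈ 0.190 mm per year.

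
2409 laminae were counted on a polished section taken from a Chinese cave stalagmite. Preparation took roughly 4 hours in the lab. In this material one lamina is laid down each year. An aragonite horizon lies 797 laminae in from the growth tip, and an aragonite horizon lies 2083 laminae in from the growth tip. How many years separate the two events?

1286 yr

The two markers are separated by 2083 − 797 = 1286 laminae.
At one lamina per year, 1286 years elapsed between them.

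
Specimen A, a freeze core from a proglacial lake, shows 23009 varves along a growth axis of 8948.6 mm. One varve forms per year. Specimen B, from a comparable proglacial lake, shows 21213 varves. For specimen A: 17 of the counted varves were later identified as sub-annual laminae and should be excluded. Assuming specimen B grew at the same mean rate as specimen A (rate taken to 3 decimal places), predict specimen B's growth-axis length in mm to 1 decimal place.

Specimen A: after corrections the count is 23009 − 17 = 22992 varves.
A: 8948.6 mm over 22992 years gives 8948.6 / 22992 ≈ 0.389 mm/yr.
For B, 0.389 mm/year × 21213 years = 8251.9 mm.

8251.9 mm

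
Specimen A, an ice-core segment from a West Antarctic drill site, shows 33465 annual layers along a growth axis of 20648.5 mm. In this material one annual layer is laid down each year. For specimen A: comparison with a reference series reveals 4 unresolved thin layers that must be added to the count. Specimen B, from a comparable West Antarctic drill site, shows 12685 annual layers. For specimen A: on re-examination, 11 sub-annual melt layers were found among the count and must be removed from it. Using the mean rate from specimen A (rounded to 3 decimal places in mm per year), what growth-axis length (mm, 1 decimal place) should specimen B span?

7826.6 mm

Specimen A: true annual layer count = 33465 − 11 + 4 = 33458.
A: 20648.5 mm over 33458 years gives 20648.5 / 33458 ≈ 0.617 mm per year.
Length of B = 0.617 × 12685 = 7826.6 mm.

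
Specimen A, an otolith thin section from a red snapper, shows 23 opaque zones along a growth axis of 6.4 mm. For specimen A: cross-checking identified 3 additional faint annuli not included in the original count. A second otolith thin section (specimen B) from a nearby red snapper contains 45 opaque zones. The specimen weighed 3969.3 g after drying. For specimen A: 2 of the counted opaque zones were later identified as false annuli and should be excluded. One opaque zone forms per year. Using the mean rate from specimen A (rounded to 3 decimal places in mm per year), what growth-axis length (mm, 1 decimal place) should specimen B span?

Specimen A: correcting the raw count gives 23 − 2 + 3 = 24 true opaque zones.
A: Mean rate = 6.4 mm / 24 years ≈ 0.267 mm/yr.
Length of B = 0.267 × 45 = 12.0 mm.

12.0 mm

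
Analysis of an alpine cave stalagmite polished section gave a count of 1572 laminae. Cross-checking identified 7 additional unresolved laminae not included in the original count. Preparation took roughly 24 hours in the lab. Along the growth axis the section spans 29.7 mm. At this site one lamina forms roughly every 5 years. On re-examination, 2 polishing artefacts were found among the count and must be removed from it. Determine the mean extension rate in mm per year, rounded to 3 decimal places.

True lamina count = 1572 − 2 + 7 = 1577.
At 5 years per lamina, 1577 × 5 = 7885 years.
Extension rate ≈ 29.7 / 7885 = 0.004 mm per year.

0.004 mm per year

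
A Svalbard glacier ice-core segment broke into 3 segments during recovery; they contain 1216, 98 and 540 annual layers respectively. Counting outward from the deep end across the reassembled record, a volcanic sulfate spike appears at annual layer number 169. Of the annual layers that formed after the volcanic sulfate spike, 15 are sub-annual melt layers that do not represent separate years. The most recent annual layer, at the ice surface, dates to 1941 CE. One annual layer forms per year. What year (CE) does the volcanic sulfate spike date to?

Total annual layers = 1216 + 98 + 540 = 1854.
Between annual layer 169 and the ice surface there are 1854 − 169 = 1685 annual layers.
Excluding 15 false annual layers: 1685 − 15 = 1670.
1941 − 1670 = 271 CE.

271 CE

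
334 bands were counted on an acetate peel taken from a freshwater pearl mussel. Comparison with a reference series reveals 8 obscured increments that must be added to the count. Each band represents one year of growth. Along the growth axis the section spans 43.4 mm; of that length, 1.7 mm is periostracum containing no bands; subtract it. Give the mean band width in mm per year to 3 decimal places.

0.122 mm per year

True band count = 334 + 8 = 342.
Net length = 43.4 − 1.7 = 41.7 mm.
Extension rate ≈ 41.7 / 342 = 0.122 mm per year.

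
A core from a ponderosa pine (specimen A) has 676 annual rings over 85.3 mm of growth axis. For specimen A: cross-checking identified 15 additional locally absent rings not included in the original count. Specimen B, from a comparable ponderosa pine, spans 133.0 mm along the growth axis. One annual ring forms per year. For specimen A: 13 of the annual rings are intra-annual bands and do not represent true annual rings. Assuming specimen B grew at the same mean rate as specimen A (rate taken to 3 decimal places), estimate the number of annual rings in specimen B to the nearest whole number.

Specimen A: correcting the raw count gives 676 − 13 + 15 = 678 true annual rings.
A: 85.3 mm over 678 years gives 85.3 / 678 ≈ 0.126 mm per year.
Specimen B: 133.0 mm / 0.126 mm per year = 1055.56 years ≈ 1056 annual rings.

1056 annual rings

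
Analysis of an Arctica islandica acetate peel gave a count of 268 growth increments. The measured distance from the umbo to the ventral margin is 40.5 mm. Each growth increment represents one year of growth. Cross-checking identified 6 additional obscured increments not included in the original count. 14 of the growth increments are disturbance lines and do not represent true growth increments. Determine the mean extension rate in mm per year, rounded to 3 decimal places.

After corrections the count is 268 − 14 + 6 = 260 growth increments.
Extension rate ≈ 40.5 / 260 = 0.156 mm per year.

0.156 mm per year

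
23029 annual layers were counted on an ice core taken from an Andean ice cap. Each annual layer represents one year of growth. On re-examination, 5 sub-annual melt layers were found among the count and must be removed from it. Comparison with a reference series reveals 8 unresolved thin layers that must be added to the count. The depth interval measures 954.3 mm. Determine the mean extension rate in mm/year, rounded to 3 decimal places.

Correcting the raw count gives 23029 − 5 + 8 = 23032 true annual layers.
Mean rate = 954.3 mm / 23032 years ≈ 0.041 mm/year.

0.041 mm/year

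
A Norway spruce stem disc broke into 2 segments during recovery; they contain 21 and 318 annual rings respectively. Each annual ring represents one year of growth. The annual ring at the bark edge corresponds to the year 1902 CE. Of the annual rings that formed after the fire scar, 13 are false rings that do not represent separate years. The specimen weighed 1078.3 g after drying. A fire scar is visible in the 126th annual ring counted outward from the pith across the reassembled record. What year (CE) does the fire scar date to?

Total annual rings = 21 + 318 = 339.
339 − 126 = 213 annual rings lie beyond the fire scar toward the bark edge.
Removing the 13 false annual rings leaves 213 − 13 = 200 true annual rings beyond the fire scar.
1902 − 200 = 1702 CE.

1702 CE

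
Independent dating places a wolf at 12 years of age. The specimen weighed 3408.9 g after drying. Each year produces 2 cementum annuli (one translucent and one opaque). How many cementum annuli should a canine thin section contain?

With 2 cementum annuli per year, 12 years would produce 12 × 2 = 24 cementum annuli.
So 24 cementum annuli should be present.

24 cementum annuli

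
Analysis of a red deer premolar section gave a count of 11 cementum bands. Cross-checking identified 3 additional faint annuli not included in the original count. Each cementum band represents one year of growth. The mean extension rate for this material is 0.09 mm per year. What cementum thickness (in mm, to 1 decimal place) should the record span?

Adjusted count: 11 + 3 = 14 cementum bands.
Predicted length = 0.09 mm/year × 14 years = 1.3 mm.

1.3 mm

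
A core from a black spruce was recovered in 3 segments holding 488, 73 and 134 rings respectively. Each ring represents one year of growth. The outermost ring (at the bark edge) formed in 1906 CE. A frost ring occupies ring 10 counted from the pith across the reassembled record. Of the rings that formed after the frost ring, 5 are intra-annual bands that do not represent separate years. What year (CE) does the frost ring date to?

1226 CE

Total rings = 488 + 73 + 134 = 695.
The frost ring sits at ring 10 from the pith, so 695 − 10 = 685 rings formed after it.
685 − 5 false = 680 true rings after the frost ring.
The ring at the bark edge is 1906 CE, so the frost ring dates to 1906 − 680 = 1226 CE.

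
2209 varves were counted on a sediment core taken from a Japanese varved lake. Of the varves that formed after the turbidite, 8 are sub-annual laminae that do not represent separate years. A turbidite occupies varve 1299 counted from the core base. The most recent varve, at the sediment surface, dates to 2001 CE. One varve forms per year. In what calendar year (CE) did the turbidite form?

1099 CE

The turbidite sits at varve 1299 from the core base, so 2209 − 1299 = 910 varves formed after it.
910 − 8 false = 902 true varves after the turbidite.
The varve at the sediment surface is 2001 CE, so the turbidite dates to 2001 − 902 = 1099 CE.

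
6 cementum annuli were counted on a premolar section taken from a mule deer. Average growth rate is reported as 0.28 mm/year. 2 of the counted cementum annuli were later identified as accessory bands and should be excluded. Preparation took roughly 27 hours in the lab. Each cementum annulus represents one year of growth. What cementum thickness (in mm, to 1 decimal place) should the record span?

True cementum annulus count = 6 − 2 = 4.
Length ≈ 0.28 × 4 = 1.1 mm.

1.1 mm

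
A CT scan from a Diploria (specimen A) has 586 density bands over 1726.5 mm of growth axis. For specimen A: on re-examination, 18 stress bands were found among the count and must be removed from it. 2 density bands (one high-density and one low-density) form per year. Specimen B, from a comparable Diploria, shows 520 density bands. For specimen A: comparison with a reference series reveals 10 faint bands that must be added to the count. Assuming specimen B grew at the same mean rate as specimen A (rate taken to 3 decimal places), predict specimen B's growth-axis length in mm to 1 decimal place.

1553.2 mm

Specimen A: adjusted count: 586 − 18 + 10 = 578 density bands.
Specimen A: 578 density bands at 2 per year is 578 / 2 = 289 years.
A: 1726.5 mm over 289 years gives 1726.5 / 289 ≈ 5.974 mm/year.
Specimen B: dividing by 2 density bands per year: 520 / 2 = 260 years. B's length ≈ 5.974 × 260 = 1553.2 mm.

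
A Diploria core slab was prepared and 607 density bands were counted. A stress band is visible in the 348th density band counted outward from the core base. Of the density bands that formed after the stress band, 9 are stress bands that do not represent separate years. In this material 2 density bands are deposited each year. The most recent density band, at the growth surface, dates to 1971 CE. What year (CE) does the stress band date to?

1846 CE

Between density band 348 and the growth surface there are 607 − 348 = 259 density bands.
Excluding 9 false density bands: 259 − 9 = 250.
With 2 density bands per year, 250 / 2 = 125 years.
1971 − 125 = 1846 CE.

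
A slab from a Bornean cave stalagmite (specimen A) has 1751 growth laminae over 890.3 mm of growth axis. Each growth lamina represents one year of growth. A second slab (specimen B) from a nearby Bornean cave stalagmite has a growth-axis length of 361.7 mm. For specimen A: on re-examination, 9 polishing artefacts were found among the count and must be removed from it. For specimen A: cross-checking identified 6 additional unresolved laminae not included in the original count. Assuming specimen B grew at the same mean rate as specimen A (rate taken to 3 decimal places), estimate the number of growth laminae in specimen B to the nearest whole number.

711 growth laminae

Specimen A: correcting the raw count gives 1751 − 9 + 6 = 1748 true growth laminae.
A: 890.3 mm over 1748 years gives 890.3 / 1748 ≈ 0.509 mm/yr.
B spans 361.7 / 0.509 = 710.61 years ≈ 711 growth laminae.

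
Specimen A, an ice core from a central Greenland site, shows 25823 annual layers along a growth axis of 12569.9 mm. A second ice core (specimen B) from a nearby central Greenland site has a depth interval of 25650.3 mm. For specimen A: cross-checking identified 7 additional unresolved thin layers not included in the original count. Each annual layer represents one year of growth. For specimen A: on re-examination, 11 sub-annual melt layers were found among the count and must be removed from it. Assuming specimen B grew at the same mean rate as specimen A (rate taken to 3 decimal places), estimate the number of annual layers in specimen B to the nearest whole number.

52670 annual layers

Specimen A: after corrections the count is 25823 − 11 + 7 = 25819 annual layers.
A: Mean rate = 12569.9 mm / 25819 years ≈ 0.487 mm/yr.
Specimen B: 25650.3 mm / 0.487 mm per year = 52670.02 years ≈ 52670 annual layers.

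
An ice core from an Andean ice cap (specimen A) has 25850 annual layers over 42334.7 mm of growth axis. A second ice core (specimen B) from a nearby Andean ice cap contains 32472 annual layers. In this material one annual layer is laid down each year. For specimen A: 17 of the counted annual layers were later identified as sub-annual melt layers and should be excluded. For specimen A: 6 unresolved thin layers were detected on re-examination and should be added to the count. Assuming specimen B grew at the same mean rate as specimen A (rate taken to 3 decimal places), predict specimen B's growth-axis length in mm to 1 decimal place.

53189.1 mm

Specimen A: correcting the raw count gives 25850 − 17 + 6 = 25839 true annual layers.
A: Mean rate = 42334.7 mm / 25839 years ≈ 1.638 mm/yr.
Length of B = 1.638 × 32472 = 53189.1 mm.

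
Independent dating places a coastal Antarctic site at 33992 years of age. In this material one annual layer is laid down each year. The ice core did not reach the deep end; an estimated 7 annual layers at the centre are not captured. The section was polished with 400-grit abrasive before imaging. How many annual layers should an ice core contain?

At one annual layer per year, 33992 years correspond to 33992 annual layers.
33992 − 7 missed = 33985 annual layers expected in the prepared section.

33985 annual layers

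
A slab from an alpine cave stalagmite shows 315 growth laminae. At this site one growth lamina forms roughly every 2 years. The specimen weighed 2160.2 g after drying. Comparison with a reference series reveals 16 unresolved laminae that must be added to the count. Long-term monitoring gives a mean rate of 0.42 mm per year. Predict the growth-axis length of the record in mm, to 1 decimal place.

278.0 mm

Correcting the raw count gives 315 + 16 = 331 true growth laminae.
331 growth laminae at 2 years each span 331 × 2 = 662 years.
Predicted length = 0.42 mm/year × 662 years = 278.0 mm.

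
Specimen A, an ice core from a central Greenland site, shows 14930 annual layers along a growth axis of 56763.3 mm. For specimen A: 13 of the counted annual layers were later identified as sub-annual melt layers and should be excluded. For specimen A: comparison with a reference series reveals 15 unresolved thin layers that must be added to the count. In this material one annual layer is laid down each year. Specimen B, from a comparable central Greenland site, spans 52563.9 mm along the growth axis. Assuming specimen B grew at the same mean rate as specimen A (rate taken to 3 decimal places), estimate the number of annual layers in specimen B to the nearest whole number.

13829 annual layers

Specimen A: true annual layer count = 14930 − 13 + 15 = 14932.
A: 56763.3 mm over 14932 years gives 56763.3 / 14932 ≈ 3.801 mm/yr.
Specimen B: 52563.9 mm / 3.801 mm per year = 13828.97 years ≈ 13829 annual layers.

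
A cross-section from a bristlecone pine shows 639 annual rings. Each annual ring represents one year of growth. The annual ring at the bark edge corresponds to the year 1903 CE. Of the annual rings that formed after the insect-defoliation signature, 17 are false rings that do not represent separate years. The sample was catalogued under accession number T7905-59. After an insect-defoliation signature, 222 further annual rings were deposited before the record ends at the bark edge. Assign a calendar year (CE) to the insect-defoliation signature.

1698 CE

222 annual rings post-date the insect-defoliation signature.
Excluding 17 false annual rings: 222 − 17 = 205.
Counting back 205 years from 1903 CE places the insect-defoliation signature in 1903 − 205 = 1698 CE.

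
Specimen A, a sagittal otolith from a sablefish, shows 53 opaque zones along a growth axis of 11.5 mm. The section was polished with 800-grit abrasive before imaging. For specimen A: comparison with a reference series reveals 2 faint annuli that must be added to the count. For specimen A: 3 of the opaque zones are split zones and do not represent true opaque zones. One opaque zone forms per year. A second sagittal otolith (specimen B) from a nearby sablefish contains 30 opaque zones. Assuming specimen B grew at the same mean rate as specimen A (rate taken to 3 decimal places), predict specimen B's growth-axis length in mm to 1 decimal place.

Specimen A: true opaque zone count = 53 − 3 + 2 = 52.
A: Mean rate = 11.5 mm / 52 years ≈ 0.221 mm/year.
Length of B = 0.221 × 30 = 6.6 mm.

6.6 mm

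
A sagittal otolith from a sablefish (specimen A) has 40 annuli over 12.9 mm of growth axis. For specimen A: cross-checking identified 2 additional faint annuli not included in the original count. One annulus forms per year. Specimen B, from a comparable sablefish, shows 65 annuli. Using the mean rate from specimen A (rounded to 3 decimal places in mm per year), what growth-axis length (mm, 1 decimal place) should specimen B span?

Specimen A: true annulus count = 40 + 2 = 42.
A: Extension rate ≈ 12.9 / 42 = 0.307 mm/yr.
Length of B = 0.307 × 65 = 20.0 mm.

20.0 mm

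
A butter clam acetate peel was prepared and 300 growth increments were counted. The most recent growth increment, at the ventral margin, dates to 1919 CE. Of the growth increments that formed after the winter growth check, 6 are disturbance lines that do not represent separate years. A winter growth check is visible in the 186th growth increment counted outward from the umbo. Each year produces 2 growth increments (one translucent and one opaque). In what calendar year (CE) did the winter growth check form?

1865 CE

The winter growth check sits at growth increment 186 from the umbo, so 300 − 186 = 114 growth increments formed after it.
Excluding 6 false growth increments: 114 − 6 = 108.
108 growth increments at 2 per year is 108 / 2 = 54 years.
The growth increment at the ventral margin is 1919 CE, so the winter growth check dates to 1919 − 54 = 1865 CE.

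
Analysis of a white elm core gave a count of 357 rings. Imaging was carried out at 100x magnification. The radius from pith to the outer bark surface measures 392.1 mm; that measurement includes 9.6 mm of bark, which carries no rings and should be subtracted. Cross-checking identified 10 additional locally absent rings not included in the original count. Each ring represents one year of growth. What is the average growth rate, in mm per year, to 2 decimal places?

1.04 mm per year

After corrections the count is 357 + 10 = 367 rings.
Net length = 392.1 − 9.6 = 382.5 mm.
Mean rate = 382.5 mm / 367 years ≈ 1.04 mm per year.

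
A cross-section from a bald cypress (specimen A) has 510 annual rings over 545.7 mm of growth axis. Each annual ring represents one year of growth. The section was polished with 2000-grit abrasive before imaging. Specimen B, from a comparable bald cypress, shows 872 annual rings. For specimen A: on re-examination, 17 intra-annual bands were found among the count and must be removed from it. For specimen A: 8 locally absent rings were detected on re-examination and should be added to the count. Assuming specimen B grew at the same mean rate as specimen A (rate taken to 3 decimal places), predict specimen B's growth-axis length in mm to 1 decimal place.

949.6 mm

Specimen A: after corrections the count is 510 − 17 + 8 = 501 annual rings.
A: Mean rate = 545.7 mm / 501 years ≈ 1.089 mm per year.
For B, 1.089 mm/year × 872 years = 949.6 mm.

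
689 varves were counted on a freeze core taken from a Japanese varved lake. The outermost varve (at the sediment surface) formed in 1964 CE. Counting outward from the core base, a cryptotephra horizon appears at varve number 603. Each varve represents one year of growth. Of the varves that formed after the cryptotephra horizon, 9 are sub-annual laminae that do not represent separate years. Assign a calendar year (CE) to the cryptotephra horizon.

1887 CE

689 − 603 = 86 varves lie beyond the cryptotephra horizon toward the sediment surface.
Removing the 9 false varves leaves 86 − 9 = 77 true varves beyond the cryptotephra horizon.
The varve at the sediment surface is 1964 CE, so the cryptotephra horizon dates to 1964 − 77 = 1887 CE.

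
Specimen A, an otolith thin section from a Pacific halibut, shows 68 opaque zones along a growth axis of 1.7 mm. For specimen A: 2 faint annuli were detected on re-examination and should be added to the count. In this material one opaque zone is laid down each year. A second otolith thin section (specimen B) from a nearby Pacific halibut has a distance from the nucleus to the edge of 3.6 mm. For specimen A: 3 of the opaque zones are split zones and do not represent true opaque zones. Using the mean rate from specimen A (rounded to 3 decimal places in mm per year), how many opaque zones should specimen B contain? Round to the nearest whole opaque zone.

Specimen A: after corrections the count is 68 − 3 + 2 = 67 opaque zones.
A: Extension rate ≈ 1.7 / 67 = 0.025 mm/yr.
For B, 3.6 / 0.025 = 144.00 years ≈ 144 opaque zones.

144 opaque zones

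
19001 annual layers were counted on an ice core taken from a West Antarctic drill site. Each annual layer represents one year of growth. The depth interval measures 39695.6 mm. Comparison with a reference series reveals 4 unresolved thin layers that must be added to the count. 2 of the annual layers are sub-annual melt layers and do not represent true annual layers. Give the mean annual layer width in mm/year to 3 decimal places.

After corrections the count is 19001 − 2 + 4 = 19003 annual layers.
39695.6 mm over 19003 years gives 39695.6 / 19003 ≈ 2.089 mm/year.

2.089 mm/year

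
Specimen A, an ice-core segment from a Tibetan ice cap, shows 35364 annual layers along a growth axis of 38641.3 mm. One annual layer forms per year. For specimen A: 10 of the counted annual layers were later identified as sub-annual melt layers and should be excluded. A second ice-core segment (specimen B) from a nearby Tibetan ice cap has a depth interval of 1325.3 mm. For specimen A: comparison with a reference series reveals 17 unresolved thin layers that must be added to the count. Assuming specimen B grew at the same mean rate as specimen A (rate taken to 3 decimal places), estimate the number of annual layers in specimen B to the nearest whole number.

1214 annual layers

Specimen A: adjusted count: 35364 − 10 + 17 = 35371 annual layers.
A: 38641.3 mm over 35371 years gives 38641.3 / 35371 ≈ 1.092 mm/yr.
B spans 1325.3 / 1.092 = 1213.64 years ≈ 1214 annual layers.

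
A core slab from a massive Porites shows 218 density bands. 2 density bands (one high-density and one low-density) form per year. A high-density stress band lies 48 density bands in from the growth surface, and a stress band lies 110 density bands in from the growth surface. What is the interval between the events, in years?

31 yr

The two markers are separated by 110 − 48 = 62 density bands.
Dividing by 2 density bands per year: 62 / 2 = 31 years.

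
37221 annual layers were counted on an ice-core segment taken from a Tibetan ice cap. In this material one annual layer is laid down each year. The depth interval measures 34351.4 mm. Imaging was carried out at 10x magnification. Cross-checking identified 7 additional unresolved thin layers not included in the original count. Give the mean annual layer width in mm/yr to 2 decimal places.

0.92 mm/yr

After corrections the count is 37221 + 7 = 37228 annual layers.
Extension rate ≈ 34351.4 / 37228 = 0.92 mm/yr.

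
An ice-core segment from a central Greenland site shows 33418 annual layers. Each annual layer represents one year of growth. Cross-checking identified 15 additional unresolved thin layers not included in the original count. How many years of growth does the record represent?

33433 years

After corrections the count is 33418 + 15 = 33433 annual layers.
With a one-to-one annual layer periodicity this is 33433 years.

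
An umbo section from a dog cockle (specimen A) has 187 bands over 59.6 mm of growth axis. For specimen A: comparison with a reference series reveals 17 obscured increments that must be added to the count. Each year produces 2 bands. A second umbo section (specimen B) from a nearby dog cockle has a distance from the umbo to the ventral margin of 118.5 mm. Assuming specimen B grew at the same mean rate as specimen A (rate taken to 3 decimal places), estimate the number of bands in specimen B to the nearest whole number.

406 bands

Specimen A: correcting the raw count gives 187 + 17 = 204 true bands.
Specimen A: 204 bands at 2 per year is 204 / 2 = 102 years.
A: 59.6 mm over 102 years gives 59.6 / 102 ≈ 0.584 mm/year.
B spans 118.5 / 0.584 = 202.91 years; at 2 bands per year that is 202.91 × 2 ≈ 406 bands.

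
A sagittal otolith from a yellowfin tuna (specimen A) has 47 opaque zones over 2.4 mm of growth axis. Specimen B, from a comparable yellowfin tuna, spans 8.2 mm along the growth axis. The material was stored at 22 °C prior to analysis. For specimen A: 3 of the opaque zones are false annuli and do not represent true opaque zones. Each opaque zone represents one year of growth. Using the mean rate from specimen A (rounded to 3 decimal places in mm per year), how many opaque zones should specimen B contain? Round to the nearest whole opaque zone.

149 opaque zones

Specimen A: true opaque zone count = 47 − 3 = 44.
A: 2.4 mm over 44 years gives 2.4 / 44 ≈ 0.055 mm/yr.
B spans 8.2 / 0.055 = 149.09 years ≈ 149 opaque zones.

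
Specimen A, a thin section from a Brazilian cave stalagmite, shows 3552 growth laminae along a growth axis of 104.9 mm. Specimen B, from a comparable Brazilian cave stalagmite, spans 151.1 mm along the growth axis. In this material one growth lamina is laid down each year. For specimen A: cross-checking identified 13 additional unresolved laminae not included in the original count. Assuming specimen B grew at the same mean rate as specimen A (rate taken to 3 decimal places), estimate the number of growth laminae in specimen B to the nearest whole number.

Specimen A: after corrections the count is 3552 + 13 = 3565 growth laminae.
A: Mean rate = 104.9 mm / 3565 years ≈ 0.029 mm/year.
For B, 151.1 / 0.029 = 5210.34 years ≈ 5210 growth laminae.

5210 growth laminae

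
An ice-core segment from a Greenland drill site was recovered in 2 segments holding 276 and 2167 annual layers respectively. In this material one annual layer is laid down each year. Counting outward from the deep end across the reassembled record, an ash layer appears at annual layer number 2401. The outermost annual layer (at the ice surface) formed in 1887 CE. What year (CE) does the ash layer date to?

1845 CE

Total annual layers = 276 + 2167 = 2443.
The ash layer sits at annual layer 2401 from the deep end, so 2443 − 2401 = 42 annual layers formed after it.
1887 − 42 = 1845 CE.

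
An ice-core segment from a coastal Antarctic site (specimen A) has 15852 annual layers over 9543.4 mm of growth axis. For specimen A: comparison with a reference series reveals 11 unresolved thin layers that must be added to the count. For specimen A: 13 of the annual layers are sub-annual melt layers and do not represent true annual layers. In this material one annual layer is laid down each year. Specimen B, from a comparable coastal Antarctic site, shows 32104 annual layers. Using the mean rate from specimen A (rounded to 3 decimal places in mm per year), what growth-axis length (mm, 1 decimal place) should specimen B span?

Specimen A: after corrections the count is 15852 − 13 + 11 = 15850 annual layers.
A: Extension rate ≈ 9543.4 / 15850 = 0.602 mm per year.
Length of B = 0.602 × 32104 = 19326.6 mm.

19326.6 mm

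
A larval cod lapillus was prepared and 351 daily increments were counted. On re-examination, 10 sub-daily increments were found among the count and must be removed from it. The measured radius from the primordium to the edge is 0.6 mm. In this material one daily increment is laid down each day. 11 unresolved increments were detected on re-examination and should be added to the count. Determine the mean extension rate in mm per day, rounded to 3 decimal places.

Adjusted count: 351 − 10 + 11 = 352 daily increments.
0.6 mm over 352 days gives 0.6 / 352 ≈ 0.002 mm per day.

0.002 mm per day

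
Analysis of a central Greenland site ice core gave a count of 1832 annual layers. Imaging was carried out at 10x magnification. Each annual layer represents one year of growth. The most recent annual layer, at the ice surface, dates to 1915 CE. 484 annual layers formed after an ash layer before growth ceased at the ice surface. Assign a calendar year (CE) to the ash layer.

484 annual layers formed after the ash layer.
The annual layer at the ice surface is 1915 CE, so the ash layer dates to 1915 − 484 = 1431 CE.

1431 CE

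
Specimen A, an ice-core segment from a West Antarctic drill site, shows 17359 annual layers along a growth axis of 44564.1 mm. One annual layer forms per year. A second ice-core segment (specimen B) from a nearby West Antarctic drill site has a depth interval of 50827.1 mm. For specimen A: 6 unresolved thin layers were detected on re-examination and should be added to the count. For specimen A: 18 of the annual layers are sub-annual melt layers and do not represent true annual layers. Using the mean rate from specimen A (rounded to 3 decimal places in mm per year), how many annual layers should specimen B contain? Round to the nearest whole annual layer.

19785 annual layers

Specimen A: after corrections the count is 17359 − 18 + 6 = 17347 annual layers.
A: Mean rate = 44564.1 mm / 17347 years ≈ 2.569 mm/year.
Specimen B: 50827.1 mm / 2.569 mm per year = 19784.78 years ≈ 19785 annual layers.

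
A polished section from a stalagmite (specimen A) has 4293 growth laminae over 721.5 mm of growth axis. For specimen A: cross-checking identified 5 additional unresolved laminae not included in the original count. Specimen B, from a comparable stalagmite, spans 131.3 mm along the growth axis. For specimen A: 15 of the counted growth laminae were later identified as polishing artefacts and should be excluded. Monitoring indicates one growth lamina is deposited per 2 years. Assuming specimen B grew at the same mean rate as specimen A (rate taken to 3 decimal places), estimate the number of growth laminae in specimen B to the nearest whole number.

Specimen A: correcting the raw count gives 4293 − 15 + 5 = 4283 true growth laminae.
Specimen A: 4283 growth laminae at 2 years each span 4283 × 2 = 8566 years.
A: Extension rate ≈ 721.5 / 8566 = 0.084 mm per year.
For B, 131.3 / 0.084 = 1563.10 years; at 2 years per growth lamina that is 1563.10 / 2 ≈ 782 growth laminae.

782 growth laminae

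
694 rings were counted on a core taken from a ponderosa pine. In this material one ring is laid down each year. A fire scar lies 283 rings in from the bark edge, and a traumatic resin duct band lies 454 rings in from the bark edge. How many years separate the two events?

171 yr

The two markers are separated by 454 − 283 = 171 rings.
That is 171 years at one ring per year.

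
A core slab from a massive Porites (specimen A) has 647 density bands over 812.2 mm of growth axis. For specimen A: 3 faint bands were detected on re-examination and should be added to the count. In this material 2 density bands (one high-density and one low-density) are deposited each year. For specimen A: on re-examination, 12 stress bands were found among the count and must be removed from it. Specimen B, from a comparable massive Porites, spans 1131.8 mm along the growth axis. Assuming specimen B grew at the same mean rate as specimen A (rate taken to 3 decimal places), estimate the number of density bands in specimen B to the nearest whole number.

Specimen A: after corrections the count is 647 − 12 + 3 = 638 density bands.
Specimen A: with 2 density bands per year, 638 / 2 = 319 years.
A: Mean rate = 812.2 mm / 319 years ≈ 2.546 mm per year.
B spans 1131.8 / 2.546 = 444.54 years; at 2 density bands per year that is 444.54 × 2 ≈ 889 density bands.

889 density bands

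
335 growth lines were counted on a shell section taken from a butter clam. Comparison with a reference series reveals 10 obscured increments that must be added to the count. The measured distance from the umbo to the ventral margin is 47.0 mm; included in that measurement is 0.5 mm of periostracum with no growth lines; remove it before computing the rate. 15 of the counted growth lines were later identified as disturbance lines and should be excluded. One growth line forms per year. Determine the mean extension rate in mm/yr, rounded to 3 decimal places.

Correcting the raw count gives 335 − 15 + 10 = 330 true growth lines.
The growth record spans 47.0 − 0.5 = 46.5 mm.
Extension rate ≈ 46.5 / 330 = 0.141 mm/yr.

0.141 mm/yr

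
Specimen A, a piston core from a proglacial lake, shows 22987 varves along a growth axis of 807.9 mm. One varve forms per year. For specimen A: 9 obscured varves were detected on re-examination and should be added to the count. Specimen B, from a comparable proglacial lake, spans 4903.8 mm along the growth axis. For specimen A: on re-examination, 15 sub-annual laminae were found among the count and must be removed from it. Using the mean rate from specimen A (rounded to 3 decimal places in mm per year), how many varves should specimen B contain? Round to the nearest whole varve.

140109 varves

Specimen A: after corrections the count is 22987 − 15 + 9 = 22981 varves.
A: 807.9 mm over 22981 years gives 807.9 / 22981 ≈ 0.035 mm/yr.
For B, 4903.8 / 0.035 = 140108.57 years ≈ 140109 varves.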